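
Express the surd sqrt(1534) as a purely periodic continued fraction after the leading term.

[39; (6, 78)]

Write x_i = (sqrt(1534) + m_i)/d_i with (m_0, d_0) = (0, 1). a_0 = floor(sqrt(1534)) = 39, since 39^2 = 1521 <= 1534 < 1600 = 40^2.
Iterate m_{i+1} = d_i*a_i - m_i, d_{i+1} = (1534 - m_{i+1}^2)/d_i, a_{i+1} = floor((a_0 + m_{i+1})/d_{i+1}):
  m_1 = 1*39 - 0 = 39, d_1 = (1534 - 39^2)/1 = 13/1 = 13, a_1 = floor((39 + 39)/13) = 6.
  m_2 = 13*6 - 39 = 39, d_2 = (1534 - 39^2)/13 = 13/13 = 1, a_2 = floor((39 + 39)/1) = 78.
  m_3 = 1*78 - 39 = 39, d_3 = (1534 - 39^2)/1 = 13/1 = 13: (m_3, d_3) = (m_1, d_1) = (39, 13), so from here the quotients repeat a_1, a_2; the period length is 2.
Hence the expansion of sqrt(1534) is a_0 = 39 followed by the repeating block 6, 78 (period 2).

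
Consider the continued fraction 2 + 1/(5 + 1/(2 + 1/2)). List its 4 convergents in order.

2/1, 11/5, 24/11, 59/27

Using the convergent recurrence p_i = a_i*p_{i-1} + p_{i-2}, q_i = a_i*q_{i-1} + q_{i-2} with p_{-2}=0, p_{-1}=1, q_{-2}=1, q_{-1}=0:
  i=0: a_0=2, p_0 = 2*1 + 0 = 2, q_0 = 2*0 + 1 = 1.
  i=1: a_1=5, p_1 = 5*2 + 1 = 11, q_1 = 5*1 + 0 = 5.
  i=2: a_2=2, p_2 = 2*11 + 2 = 24, q_2 = 2*5 + 1 = 11.
  i=3: a_3=2, p_3 = 2*24 + 11 = 59, q_3 = 2*11 + 5 = 27.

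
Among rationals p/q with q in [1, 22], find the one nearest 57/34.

37/22

Expand x = 57/34 as a continued fraction with the Euclidean algorithm:
  57 = 1*34 + 23, so a_0 = 1.
  34 = 1*23 + 11, so a_1 = 1.
  23 = 2*11 + 1, so a_2 = 2.
  11 = 11*1 + 0, so a_3 = 11.
so x = [1; 1, 2, 11].
Convergents (p_i = a_i*p_{i-1} + p_{i-2}, q_i = a_i*q_{i-1} + q_{i-2} with p_{-2}=0, p_{-1}=1, q_{-2}=1, q_{-1}=0), until the denominator exceeds 22:
  i=0: a_0=1, p_0 = 1*1 + 0 = 1, q_0 = 1*0 + 1 = 1.
  i=1: a_1=1, p_1 = 1*1 + 1 = 2, q_1 = 1*1 + 0 = 1.
  i=2: a_2=2, p_2 = 2*2 + 1 = 5, q_2 = 2*1 + 1 = 3.
  i=3: a_3=11, p_3 = 11*5 + 2 = 57, q_3 = 11*3 + 1 = 34.
q_3 = 34 > 22, so the last convergent with denominator <= 22 is p_2/q_2 = 5/3.
The closest fraction with denominator <= 22 is either p_2/q_2 or the intermediate fraction (k*p_2 + p_1)/(k*q_2 + q_1) with the largest k >= 1 whose denominator stays <= 22; these approach x as k grows, and every other convergent or intermediate fraction in range is farther away.
Largest k: floor((22 - q_1)/q_2) = floor((22 - 1)/3) = 7.
That gives (7*5 + 2)/(7*3 + 1) = 37/22.
Compare the errors: |x - 5/3| = |57*3 - 5*34|/(34*3) = 1/102, and |x - 37/22| = |57*22 - 37*34|/(34*22) = 4/748.
Cross-multiplying, 4*102 = 408 < 748 = 1*748, so 4/748 is smaller: the intermediate fraction 37/22 is closer to x than 5/3.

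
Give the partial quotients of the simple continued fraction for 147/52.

Run the Euclidean algorithm on 147 and 52; the successive quotients are the partial quotients a_0, a_1, ... (each step inverts the fractional part left over by the previous one):
  147 = 2*52 + 43, so a_0 = 2.
  52 = 1*43 + 9, so a_1 = 1.
  43 = 4*9 + 7, so a_2 = 4.
  9 = 1*7 + 2, so a_3 = 1.
  7 = 3*2 + 1, so a_4 = 3.
  2 = 2*1 + 0, so a_5 = 2.
The remainder reaches 0 after 6 divisions, so the expansion has 6 partial quotients, read off in order.

[2; 1, 4, 1, 3, 2]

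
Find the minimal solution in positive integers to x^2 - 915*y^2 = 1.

First expand sqrt(915) as a continued fraction. With x_i = (sqrt(915) + m_i)/d_i and (m_0, d_0) = (0, 1): a_0 = floor(sqrt(915)) = 30, since 30^2 = 900 <= 915 < 961 = 31^2.
Iterate m_{i+1} = d_i*a_i - m_i, d_{i+1} = (915 - m_{i+1}^2)/d_i, a_{i+1} = floor((a_0 + m_{i+1})/d_{i+1}):
  m_1 = 1*30 - 0 = 30, d_1 = (915 - 30^2)/1 = 15/1 = 15, a_1 = floor((30 + 30)/15) = 4.
  m_2 = 15*4 - 30 = 30, d_2 = (915 - 30^2)/15 = 15/15 = 1, a_2 = floor((30 + 30)/1) = 60.
  m_3 = 1*60 - 30 = 30, d_3 = (915 - 30^2)/1 = 15/1 = 15: (m_3, d_3) = (m_1, d_1) = (30, 15), so from here the quotients repeat a_1, a_2; the period length is 2.
So sqrt(915) = [30; (4, 60)] with period length k = 2.
k is even, so the fundamental solution of x^2 - 915y^2 = 1 is (p_{k-1}, q_{k-1}) = (p_1, q_1); compute convergents through index 1.
Convergents (p_i = a_i*p_{i-1} + p_{i-2}, q_i = a_i*q_{i-1} + q_{i-2} with p_{-2}=0, p_{-1}=1, q_{-2}=1, q_{-1}=0):
  i=0: a_0=30, p_0 = 30*1 + 0 = 30, q_0 = 30*0 + 1 = 1.
  i=1: a_1=4, p_1 = 4*30 + 1 = 121, q_1 = 4*1 + 0 = 4.
Check: 121^2 - 915*4^2 = 14641 - 14640 = 1, so (x, y) = (121, 4) solves the equation, and by the theorem it is the least positive solution.

(x, y) = (121, 4)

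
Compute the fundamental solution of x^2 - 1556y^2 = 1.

(x, y) = (3287049, 83330)

First expand sqrt(1556) as a continued fraction. With x_i = (sqrt(1556) + m_i)/d_i and (m_0, d_0) = (0, 1): a_0 = floor(sqrt(1556)) = 39, since 39^2 = 1521 <= 1556 < 1600 = 40^2.
Iterate m_{i+1} = d_i*a_i - m_i, d_{i+1} = (1556 - m_{i+1}^2)/d_i, a_{i+1} = floor((a_0 + m_{i+1})/d_{i+1}):
  m_1 = 1*39 - 0 = 39, d_1 = (1556 - 39^2)/1 = 35/1 = 35, a_1 = floor((39 + 39)/35) = 2.
  m_2 = 35*2 - 39 = 31, d_2 = (1556 - 31^2)/35 = 595/35 = 17, a_2 = floor((39 + 31)/17) = 4.
  m_3 = 17*4 - 31 = 37, d_3 = (1556 - 37^2)/17 = 187/17 = 11, a_3 = floor((39 + 37)/11) = 6.
  m_4 = 11*6 - 37 = 29, d_4 = (1556 - 29^2)/11 = 715/11 = 65, a_4 = floor((39 + 29)/65) = 1.
  m_5 = 65*1 - 29 = 36, d_5 = (1556 - 36^2)/65 = 260/65 = 4, a_5 = floor((39 + 36)/4) = 18.
  m_6 = 4*18 - 36 = 36, d_6 = (1556 - 36^2)/4 = 260/4 = 65, a_6 = floor((39 + 36)/65) = 1.
  m_7 = 65*1 - 36 = 29, d_7 = (1556 - 29^2)/65 = 715/65 = 11, a_7 = floor((39 + 29)/11) = 6.
  m_8 = 11*6 - 29 = 37, d_8 = (1556 - 37^2)/11 = 187/11 = 17, a_8 = floor((39 + 37)/17) = 4.
  m_9 = 17*4 - 37 = 31, d_9 = (1556 - 31^2)/17 = 595/17 = 35, a_9 = floor((39 + 31)/35) = 2.
  m_10 = 35*2 - 31 = 39, d_10 = (1556 - 39^2)/35 = 35/35 = 1, a_10 = floor((39 + 39)/1) = 78.
  m_11 = 1*78 - 39 = 39, d_11 = (1556 - 39^2)/1 = 35/1 = 35: (m_11, d_11) = (m_1, d_1) = (39, 35), so from here the quotients repeat a_1, ..., a_10; the period length is 10.
So sqrt(1556) = [39; (2, 4, 6, 1, 18, 1, 6, 4, 2, 78)] with period length k = 10.
k is even, so the fundamental solution of x^2 - 1556y^2 = 1 is (p_{k-1}, q_{k-1}) = (p_9, q_9); compute convergents through index 9.
Convergents (p_i = a_i*p_{i-1} + p_{i-2}, q_i = a_i*q_{i-1} + q_{i-2} with p_{-2}=0, p_{-1}=1, q_{-2}=1, q_{-1}=0):
  i=0: a_0=39, p_0 = 39*1 + 0 = 39, q_0 = 39*0 + 1 = 1.
  i=1: a_1=2, p_1 = 2*39 + 1 = 79, q_1 = 2*1 + 0 = 2.
  i=2: a_2=4, p_2 = 4*79 + 39 = 355, q_2 = 4*2 + 1 = 9.
  i=3: a_3=6, p_3 = 6*355 + 79 = 2209, q_3 = 6*9 + 2 = 56.
  i=4: a_4=1, p_4 = 1*2209 + 355 = 2564, q_4 = 1*56 + 9 = 65.
  i=5: a_5=18, p_5 = 18*2564 + 2209 = 48361, q_5 = 18*65 + 56 = 1226.
  i=6: a_6=1, p_6 = 1*48361 + 2564 = 50925, q_6 = 1*1226 + 65 = 1291.
  i=7: a_7=6, p_7 = 6*50925 + 48361 = 353911, q_7 = 6*1291 + 1226 = 8972.
  i=8: a_8=4, p_8 = 4*353911 + 50925 = 1466569, q_8 = 4*8972 + 1291 = 37179.
  i=9: a_9=2, p_9 = 2*1466569 + 353911 = 3287049, q_9 = 2*37179 + 8972 = 83330.
Check: 3287049^2 - 1556*83330^2 = 10804691128401 - 10804691128400 = 1, so (x, y) = (3287049, 83330) solves the equation, and by the theorem it is the least positive solution.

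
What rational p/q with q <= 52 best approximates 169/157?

14/13

Expand x = 169/157 as a continued fraction with the Euclidean algorithm:
  169 = 1*157 + 12, so a_0 = 1.
  157 = 13*12 + 1, so a_1 = 13.
  12 = 12*1 + 0, so a_2 = 12.
so x = [1; 13, 12].
Convergents (p_i = a_i*p_{i-1} + p_{i-2}, q_i = a_i*q_{i-1} + q_{i-2} with p_{-2}=0, p_{-1}=1, q_{-2}=1, q_{-1}=0), until the denominator exceeds 52:
  i=0: a_0=1, p_0 = 1*1 + 0 = 1, q_0 = 1*0 + 1 = 1.
  i=1: a_1=13, p_1 = 13*1 + 1 = 14, q_1 = 13*1 + 0 = 13.
  i=2: a_2=12, p_2 = 12*14 + 1 = 169, q_2 = 12*13 + 1 = 157.
q_2 = 157 > 52, so the last convergent with denominator <= 52 is p_1/q_1 = 14/13.
The closest fraction with denominator <= 52 is either p_1/q_1 or the intermediate fraction (k*p_1 + p_0)/(k*q_1 + q_0) with the largest k >= 1 whose denominator stays <= 52; these approach x as k grows, and every other convergent or intermediate fraction in range is farther away.
Largest k: floor((52 - q_0)/q_1) = floor((52 - 1)/13) = 3.
That gives (3*14 + 1)/(3*13 + 1) = 43/40.
Compare the errors: |x - 14/13| = |169*13 - 14*157|/(157*13) = 1/2041, and |x - 43/40| = |169*40 - 43*157|/(157*40) = 9/6280.
Cross-multiplying, 1*6280 = 6280 < 18369 = 9*2041, so 1/2041 is smaller: the convergent 14/13 is closer to x than 43/40.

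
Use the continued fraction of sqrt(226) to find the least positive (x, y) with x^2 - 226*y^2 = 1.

(x, y) = (451, 30)

First expand sqrt(226) as a continued fraction. With x_i = (sqrt(226) + m_i)/d_i and (m_0, d_0) = (0, 1): a_0 = floor(sqrt(226)) = 15, since 15^2 = 225 <= 226 < 256 = 16^2.
Iterate m_{i+1} = d_i*a_i - m_i, d_{i+1} = (226 - m_{i+1}^2)/d_i, a_{i+1} = floor((a_0 + m_{i+1})/d_{i+1}):
  m_1 = 1*15 - 0 = 15, d_1 = (226 - 15^2)/1 = 1/1 = 1, a_1 = floor((15 + 15)/1) = 30.
  m_2 = 1*30 - 15 = 15, d_2 = (226 - 15^2)/1 = 1/1 = 1: (m_2, d_2) = (m_1, d_1) = (15, 1), so from here the quotient a_1 repeats; the period length is 1.
So sqrt(226) = [15; (30)] with period length k = 1.
k is odd, so (p_{k-1}, q_{k-1}) only solves x^2 - 226y^2 = -1 and the fundamental solution of x^2 - 226y^2 = 1 is (p_{2k-1}, q_{2k-1}) = (p_1, q_1); compute convergents through index 1, running through the period twice.
Convergents (p_i = a_i*p_{i-1} + p_{i-2}, q_i = a_i*q_{i-1} + q_{i-2} with p_{-2}=0, p_{-1}=1, q_{-2}=1, q_{-1}=0):
  i=0: a_0=15, p_0 = 15*1 + 0 = 15, q_0 = 15*0 + 1 = 1.
  i=1: a_1=30, p_1 = 30*15 + 1 = 451, q_1 = 30*1 + 0 = 30.
Indeed p_0^2 - 226*q_0^2 = 225 - 226 = -1, not +1.
Check: 451^2 - 226*30^2 = 203401 - 203400 = 1, so (x, y) = (451, 30) solves the equation, and by the theorem it is the least positive solution.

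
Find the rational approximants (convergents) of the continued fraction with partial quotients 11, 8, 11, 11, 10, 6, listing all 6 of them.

11/1, 89/8, 990/89, 10979/987, 110780/9959, 675659/60741

Using the convergent recurrence p_i = a_i*p_{i-1} + p_{i-2}, q_i = a_i*q_{i-1} + q_{i-2} with p_{-2}=0, p_{-1}=1, q_{-2}=1, q_{-1}=0:
  i=0: a_0=11, p_0 = 11*1 + 0 = 11, q_0 = 11*0 + 1 = 1.
  i=1: a_1=8, p_1 = 8*11 + 1 = 89, q_1 = 8*1 + 0 = 8.
  i=2: a_2=11, p_2 = 11*89 + 11 = 990, q_2 = 11*8 + 1 = 89.
  i=3: a_3=11, p_3 = 11*990 + 89 = 10979, q_3 = 11*89 + 8 = 987.
  i=4: a_4=10, p_4 = 10*10979 + 990 = 110780, q_4 = 10*987 + 89 = 9959.
  i=5: a_5=6, p_5 = 6*110780 + 10979 = 675659, q_5 = 6*9959 + 987 = 60741.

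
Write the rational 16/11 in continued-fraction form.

Run the Euclidean algorithm on 16 and 11; the successive quotients are the partial quotients a_0, a_1, ... (each step inverts the fractional part left over by the previous one):
  16 = 1*11 + 5, so a_0 = 1.
  11 = 2*5 + 1, so a_1 = 2.
  5 = 5*1 + 0, so a_2 = 5.
The remainder reaches 0 after 3 divisions, so the expansion has 3 partial quotients, read off in order.

[1; 2, 5]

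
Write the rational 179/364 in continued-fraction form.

Run the Euclidean algorithm on 179 and 364; the successive quotients are the partial quotients a_0, a_1, ... (each step inverts the fractional part left over by the previous one):
  179 = 0*364 + 179, so a_0 = 0.
  364 = 2*179 + 6, so a_1 = 2.
  179 = 29*6 + 5, so a_2 = 29.
  6 = 1*5 + 1, so a_3 = 1.
  5 = 5*1 + 0, so a_4 = 5.
The remainder reaches 0 after 5 divisions, so the expansion has 5 partial quotients, read off in order.

[0; 2, 29, 1, 5]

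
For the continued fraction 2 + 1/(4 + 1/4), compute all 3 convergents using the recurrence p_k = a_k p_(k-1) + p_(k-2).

Using the convergent recurrence p_i = a_i*p_{i-1} + p_{i-2}, q_i = a_i*q_{i-1} + q_{i-2} with p_{-2}=0, p_{-1}=1, q_{-2}=1, q_{-1}=0:
  i=0: a_0=2, p_0 = 2*1 + 0 = 2, q_0 = 2*0 + 1 = 1.
  i=1: a_1=4, p_1 = 4*2 + 1 = 9, q_1 = 4*1 + 0 = 4.
  i=2: a_2=4, p_2 = 4*9 + 2 = 38, q_2 = 4*4 + 1 = 17.

2/1, 9/4, 38/17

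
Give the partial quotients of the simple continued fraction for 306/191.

[1; 1, 1, 1, 1, 18, 2]

Run the Euclidean algorithm on 306 and 191; the successive quotients are the partial quotients a_0, a_1, ... (each step inverts the fractional part left over by the previous one):
  306 = 1*191 + 115, so a_0 = 1.
  191 = 1*115 + 76, so a_1 = 1.
  115 = 1*76 + 39, so a_2 = 1.
  76 = 1*39 + 37, so a_3 = 1.
  39 = 1*37 + 2, so a_4 = 1.
  37 = 18*2 + 1, so a_5 = 18.
  2 = 2*1 + 0, so a_6 = 2.
The remainder reaches 0 after 7 divisions, so the expansion has 7 partial quotients, read off in order.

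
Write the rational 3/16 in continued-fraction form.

Run the Euclidean algorithm on 3 and 16; the successive quotients are the partial quotients a_0, a_1, ... (each step inverts the fractional part left over by the previous one):
  3 = 0*16 + 3, so a_0 = 0.
  16 = 5*3 + 1, so a_1 = 5.
  3 = 3*1 + 0, so a_2 = 3.
The remainder reaches 0 after 3 divisions, so the expansion has 3 partial quotients, read off in order.

[0; 5, 3]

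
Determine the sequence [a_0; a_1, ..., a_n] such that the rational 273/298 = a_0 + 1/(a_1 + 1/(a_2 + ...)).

Run the Euclidean algorithm on 273 and 298; the successive quotients are the partial quotients a_0, a_1, ... (each step inverts the fractional part left over by the previous one):
  273 = 0*298 + 273, so a_0 = 0.
  298 = 1*273 + 25, so a_1 = 1.
  273 = 10*25 + 23, so a_2 = 10.
  25 = 1*23 + 2, so a_3 = 1.
  23 = 11*2 + 1, so a_4 = 11.
  2 = 2*1 + 0, so a_5 = 2.
The remainder reaches 0 after 6 divisions, so the expansion has 6 partial quotients, read off in order.

[0; 1, 10, 1, 11, 2]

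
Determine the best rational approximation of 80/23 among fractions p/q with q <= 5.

7/2

Expand x = 80/23 as a continued fraction with the Euclidean algorithm:
  80 = 3*23 + 11, so a_0 = 3.
  23 = 2*11 + 1, so a_1 = 2.
  11 = 11*1 + 0, so a_2 = 11.
so x = [3; 2, 11].
Convergents (p_i = a_i*p_{i-1} + p_{i-2}, q_i = a_i*q_{i-1} + q_{i-2} with p_{-2}=0, p_{-1}=1, q_{-2}=1, q_{-1}=0), until the denominator exceeds 5:
  i=0: a_0=3, p_0 = 3*1 + 0 = 3, q_0 = 3*0 + 1 = 1.
  i=1: a_1=2, p_1 = 2*3 + 1 = 7, q_1 = 2*1 + 0 = 2.
  i=2: a_2=11, p_2 = 11*7 + 3 = 80, q_2 = 11*2 + 1 = 23.
q_2 = 23 > 5, so the last convergent with denominator <= 5 is p_1/q_1 = 7/2.
The closest fraction with denominator <= 5 is either p_1/q_1 or the intermediate fraction (k*p_1 + p_0)/(k*q_1 + q_0) with the largest k >= 1 whose denominator stays <= 5; these approach x as k grows, and every other convergent or intermediate fraction in range is farther away.
Largest k: floor((5 - q_0)/q_1) = floor((5 - 1)/2) = 2.
That gives (2*7 + 3)/(2*2 + 1) = 17/5.
Compare the errors: |x - 7/2| = |80*2 - 7*23|/(23*2) = 1/46, and |x - 17/5| = |80*5 - 17*23|/(23*5) = 9/115.
Cross-multiplying, 1*115 = 115 < 414 = 9*46, so 1/46 is smaller: the convergent 7/2 is closer to x than 17/5.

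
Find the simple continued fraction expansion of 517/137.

[3; 1, 3, 2, 2, 1, 1, 2]

Run the Euclidean algorithm on 517 and 137; the successive quotients are the partial quotients a_0, a_1, ... (each step inverts the fractional part left over by the previous one):
  517 = 3*137 + 106, so a_0 = 3.
  137 = 1*106 + 31, so a_1 = 1.
  106 = 3*31 + 13, so a_2 = 3.
  31 = 2*13 + 5, so a_3 = 2.
  13 = 2*5 + 3, so a_4 = 2.
  5 = 1*3 + 2, so a_5 = 1.
  3 = 1*2 + 1, so a_6 = 1.
  2 = 2*1 + 0, so a_7 = 2.
The remainder reaches 0 after 8 divisions, so the expansion has 8 partial quotients, read off in order.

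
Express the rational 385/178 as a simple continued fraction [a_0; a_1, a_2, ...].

Run the Euclidean algorithm on 385 and 178; the successive quotients are the partial quotients a_0, a_1, ... (each step inverts the fractional part left over by the previous one):
  385 = 2*178 + 29, so a_0 = 2.
  178 = 6*29 + 4, so a_1 = 6.
  29 = 7*4 + 1, so a_2 = 7.
  4 = 4*1 + 0, so a_3 = 4.
The remainder reaches 0 after 4 divisions, so the expansion has 4 partial quotients, read off in order.

[2; 6, 7, 4]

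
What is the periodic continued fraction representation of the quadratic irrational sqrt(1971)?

Write x_i = (sqrt(1971) + m_i)/d_i with (m_0, d_0) = (0, 1). a_0 = floor(sqrt(1971)) = 44, since 44^2 = 1936 <= 1971 < 2025 = 45^2.
Iterate m_{i+1} = d_i*a_i - m_i, d_{i+1} = (1971 - m_{i+1}^2)/d_i, a_{i+1} = floor((a_0 + m_{i+1})/d_{i+1}):
  m_1 = 1*44 - 0 = 44, d_1 = (1971 - 44^2)/1 = 35/1 = 35, a_1 = floor((44 + 44)/35) = 2.
  m_2 = 35*2 - 44 = 26, d_2 = (1971 - 26^2)/35 = 1295/35 = 37, a_2 = floor((44 + 26)/37) = 1.
  m_3 = 37*1 - 26 = 11, d_3 = (1971 - 11^2)/37 = 1850/37 = 50, a_3 = floor((44 + 11)/50) = 1.
  m_4 = 50*1 - 11 = 39, d_4 = (1971 - 39^2)/50 = 450/50 = 9, a_4 = floor((44 + 39)/9) = 9.
  m_5 = 9*9 - 39 = 42, d_5 = (1971 - 42^2)/9 = 207/9 = 23, a_5 = floor((44 + 42)/23) = 3.
  m_6 = 23*3 - 42 = 27, d_6 = (1971 - 27^2)/23 = 1242/23 = 54, a_6 = floor((44 + 27)/54) = 1.
  m_7 = 54*1 - 27 = 27, d_7 = (1971 - 27^2)/54 = 1242/54 = 23, a_7 = floor((44 + 27)/23) = 3.
  m_8 = 23*3 - 27 = 42, d_8 = (1971 - 42^2)/23 = 207/23 = 9, a_8 = floor((44 + 42)/9) = 9.
  m_9 = 9*9 - 42 = 39, d_9 = (1971 - 39^2)/9 = 450/9 = 50, a_9 = floor((44 + 39)/50) = 1.
  m_10 = 50*1 - 39 = 11, d_10 = (1971 - 11^2)/50 = 1850/50 = 37, a_10 = floor((44 + 11)/37) = 1.
  m_11 = 37*1 - 11 = 26, d_11 = (1971 - 26^2)/37 = 1295/37 = 35, a_11 = floor((44 + 26)/35) = 2.
  m_12 = 35*2 - 26 = 44, d_12 = (1971 - 44^2)/35 = 35/35 = 1, a_12 = floor((44 + 44)/1) = 88.
  m_13 = 1*88 - 44 = 44, d_13 = (1971 - 44^2)/1 = 35/1 = 35: (m_13, d_13) = (m_1, d_1) = (44, 35), so from here the quotients repeat a_1, ..., a_12; the period length is 12.
Hence the expansion of sqrt(1971) is a_0 = 44 followed by the repeating block 2, 1, 1, 9, 3, 1, 3, 9, 1, 1, 2, 88 (period 12).

[44; (2, 1, 1, 9, 3, 1, 3, 9, 1, 1, 2, 88)]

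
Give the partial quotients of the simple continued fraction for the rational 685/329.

[2; 12, 5, 2, 2]

Run the Euclidean algorithm on 685 and 329; the successive quotients are the partial quotients a_0, a_1, ... (each step inverts the fractional part left over by the previous one):
  685 = 2*329 + 27, so a_0 = 2.
  329 = 12*27 + 5, so a_1 = 12.
  27 = 5*5 + 2, so a_2 = 5.
  5 = 2*2 + 1, so a_3 = 2.
  2 = 2*1 + 0, so a_4 = 2.
The remainder reaches 0 after 5 divisions, so the expansion has 5 partial quotients, read off in order.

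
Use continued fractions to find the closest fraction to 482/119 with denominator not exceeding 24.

81/20

Expand x = 482/119 as a continued fraction with the Euclidean algorithm:
  482 = 4*119 + 6, so a_0 = 4.
  119 = 19*6 + 5, so a_1 = 19.
  6 = 1*5 + 1, so a_2 = 1.
  5 = 5*1 + 0, so a_3 = 5.
so x = [4; 19, 1, 5].
Convergents (p_i = a_i*p_{i-1} + p_{i-2}, q_i = a_i*q_{i-1} + q_{i-2} with p_{-2}=0, p_{-1}=1, q_{-2}=1, q_{-1}=0), until the denominator exceeds 24:
  i=0: a_0=4, p_0 = 4*1 + 0 = 4, q_0 = 4*0 + 1 = 1.
  i=1: a_1=19, p_1 = 19*4 + 1 = 77, q_1 = 19*1 + 0 = 19.
  i=2: a_2=1, p_2 = 1*77 + 4 = 81, q_2 = 1*19 + 1 = 20.
  i=3: a_3=5, p_3 = 5*81 + 77 = 482, q_3 = 5*20 + 19 = 119.
q_3 = 119 > 24, so the last convergent with denominator <= 24 is p_2/q_2 = 81/20.
The closest fraction with denominator <= 24 is either p_2/q_2 or the intermediate fraction (k*p_2 + p_1)/(k*q_2 + q_1) with the largest k >= 1 whose denominator stays <= 24; these approach x as k grows, and every other convergent or intermediate fraction in range is farther away.
Largest k: floor((24 - q_1)/q_2) = floor((24 - 19)/20) = 0.
Since k = 0, no intermediate fraction beyond p_2/q_2 has denominator <= 24, so the convergent 81/20 is the closest (its error is |482*20 - 81*119|/(119*20) = 1/2380).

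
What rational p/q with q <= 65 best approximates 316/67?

Expand x = 316/67 as a continued fraction with the Euclidean algorithm:
  316 = 4*67 + 48, so a_0 = 4.
  67 = 1*48 + 19, so a_1 = 1.
  48 = 2*19 + 10, so a_2 = 2.
  19 = 1*10 + 9, so a_3 = 1.
  10 = 1*9 + 1, so a_4 = 1.
  9 = 9*1 + 0, so a_5 = 9.
so x = [4; 1, 2, 1, 1, 9].
Convergents (p_i = a_i*p_{i-1} + p_{i-2}, q_i = a_i*q_{i-1} + q_{i-2} with p_{-2}=0, p_{-1}=1, q_{-2}=1, q_{-1}=0), until the denominator exceeds 65:
  i=0: a_0=4, p_0 = 4*1 + 0 = 4, q_0 = 4*0 + 1 = 1.
  i=1: a_1=1, p_1 = 1*4 + 1 = 5, q_1 = 1*1 + 0 = 1.
  i=2: a_2=2, p_2 = 2*5 + 4 = 14, q_2 = 2*1 + 1 = 3.
  i=3: a_3=1, p_3 = 1*14 + 5 = 19, q_3 = 1*3 + 1 = 4.
  i=4: a_4=1, p_4 = 1*19 + 14 = 33, q_4 = 1*4 + 3 = 7.
  i=5: a_5=9, p_5 = 9*33 + 19 = 316, q_5 = 9*7 + 4 = 67.
q_5 = 67 > 65, so the last convergent with denominator <= 65 is p_4/q_4 = 33/7.
The closest fraction with denominator <= 65 is either p_4/q_4 or the intermediate fraction (k*p_4 + p_3)/(k*q_4 + q_3) with the largest k >= 1 whose denominator stays <= 65; these approach x as k grows, and every other convergent or intermediate fraction in range is farther away.
Largest k: floor((65 - q_3)/q_4) = floor((65 - 4)/7) = 8.
That gives (8*33 + 19)/(8*7 + 4) = 283/60.
Compare the errors: |x - 33/7| = |316*7 - 33*67|/(67*7) = 1/469, and |x - 283/60| = |316*60 - 283*67|/(67*60) = 1/4020.
Cross-multiplying, 1*469 = 469 < 4020 = 1*4020, so 1/4020 is smaller: the intermediate fraction 283/60 is closer to x than 33/7.

283/60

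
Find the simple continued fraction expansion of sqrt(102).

Write x_i = (sqrt(102) + m_i)/d_i with (m_0, d_0) = (0, 1). a_0 = floor(sqrt(102)) = 10, since 10^2 = 100 <= 102 < 121 = 11^2.
Iterate m_{i+1} = d_i*a_i - m_i, d_{i+1} = (102 - m_{i+1}^2)/d_i, a_{i+1} = floor((a_0 + m_{i+1})/d_{i+1}):
  m_1 = 1*10 - 0 = 10, d_1 = (102 - 10^2)/1 = 2/1 = 2, a_1 = floor((10 + 10)/2) = 10.
  m_2 = 2*10 - 10 = 10, d_2 = (102 - 10^2)/2 = 2/2 = 1, a_2 = floor((10 + 10)/1) = 20.
  m_3 = 1*20 - 10 = 10, d_3 = (102 - 10^2)/1 = 2/1 = 2: (m_3, d_3) = (m_1, d_1) = (10, 2), so from here the quotients repeat a_1, a_2; the period length is 2.
Hence the expansion of sqrt(102) is a_0 = 10 followed by the repeating block 10, 20 (period 2).

[10; (10, 20)]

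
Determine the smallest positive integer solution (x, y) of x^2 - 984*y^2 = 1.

First expand sqrt(984) as a continued fraction. With x_i = (sqrt(984) + m_i)/d_i and (m_0, d_0) = (0, 1): a_0 = floor(sqrt(984)) = 31, since 31^2 = 961 <= 984 < 1024 = 32^2.
Iterate m_{i+1} = d_i*a_i - m_i, d_{i+1} = (984 - m_{i+1}^2)/d_i, a_{i+1} = floor((a_0 + m_{i+1})/d_{i+1}):
  m_1 = 1*31 - 0 = 31, d_1 = (984 - 31^2)/1 = 23/1 = 23, a_1 = floor((31 + 31)/23) = 2.
  m_2 = 23*2 - 31 = 15, d_2 = (984 - 15^2)/23 = 759/23 = 33, a_2 = floor((31 + 15)/33) = 1.
  m_3 = 33*1 - 15 = 18, d_3 = (984 - 18^2)/33 = 660/33 = 20, a_3 = floor((31 + 18)/20) = 2.
  m_4 = 20*2 - 18 = 22, d_4 = (984 - 22^2)/20 = 500/20 = 25, a_4 = floor((31 + 22)/25) = 2.
  m_5 = 25*2 - 22 = 28, d_5 = (984 - 28^2)/25 = 200/25 = 8, a_5 = floor((31 + 28)/8) = 7.
  m_6 = 8*7 - 28 = 28, d_6 = (984 - 28^2)/8 = 200/8 = 25, a_6 = floor((31 + 28)/25) = 2.
  m_7 = 25*2 - 28 = 22, d_7 = (984 - 22^2)/25 = 500/25 = 20, a_7 = floor((31 + 22)/20) = 2.
  m_8 = 20*2 - 22 = 18, d_8 = (984 - 18^2)/20 = 660/20 = 33, a_8 = floor((31 + 18)/33) = 1.
  m_9 = 33*1 - 18 = 15, d_9 = (984 - 15^2)/33 = 759/33 = 23, a_9 = floor((31 + 15)/23) = 2.
  m_10 = 23*2 - 15 = 31, d_10 = (984 - 31^2)/23 = 23/23 = 1, a_10 = floor((31 + 31)/1) = 62.
  m_11 = 1*62 - 31 = 31, d_11 = (984 - 31^2)/1 = 23/1 = 23: (m_11, d_11) = (m_1, d_1) = (31, 23), so from here the quotients repeat a_1, ..., a_10; the period length is 10.
So sqrt(984) = [31; (2, 1, 2, 2, 7, 2, 2, 1, 2, 62)] with period length k = 10.
k is even, so the fundamental solution of x^2 - 984y^2 = 1 is (p_{k-1}, q_{k-1}) = (p_9, q_9); compute convergents through index 9.
Convergents (p_i = a_i*p_{i-1} + p_{i-2}, q_i = a_i*q_{i-1} + q_{i-2} with p_{-2}=0, p_{-1}=1, q_{-2}=1, q_{-1}=0):
  i=0: a_0=31, p_0 = 31*1 + 0 = 31, q_0 = 31*0 + 1 = 1.
  i=1: a_1=2, p_1 = 2*31 + 1 = 63, q_1 = 2*1 + 0 = 2.
  i=2: a_2=1, p_2 = 1*63 + 31 = 94, q_2 = 1*2 + 1 = 3.
  i=3: a_3=2, p_3 = 2*94 + 63 = 251, q_3 = 2*3 + 2 = 8.
  i=4: a_4=2, p_4 = 2*251 + 94 = 596, q_4 = 2*8 + 3 = 19.
  i=5: a_5=7, p_5 = 7*596 + 251 = 4423, q_5 = 7*19 + 8 = 141.
  i=6: a_6=2, p_6 = 2*4423 + 596 = 9442, q_6 = 2*141 + 19 = 301.
  i=7: a_7=2, p_7 = 2*9442 + 4423 = 23307, q_7 = 2*301 + 141 = 743.
  i=8: a_8=1, p_8 = 1*23307 + 9442 = 32749, q_8 = 1*743 + 301 = 1044.
  i=9: a_9=2, p_9 = 2*32749 + 23307 = 88805, q_9 = 2*1044 + 743 = 2831.
Check: 88805^2 - 984*2831^2 = 7886328025 - 7886328024 = 1, so (x, y) = (88805, 2831) solves the equation, and by the theorem it is the least positive solution.

(x, y) = (88805, 2831)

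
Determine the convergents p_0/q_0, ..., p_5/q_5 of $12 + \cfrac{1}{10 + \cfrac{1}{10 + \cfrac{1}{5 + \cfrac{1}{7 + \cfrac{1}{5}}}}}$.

12/1, 121/10, 1222/101, 6231/515, 44839/3706, 230426/19045

Using the convergent recurrence p_i = a_i*p_{i-1} + p_{i-2}, q_i = a_i*q_{i-1} + q_{i-2} with p_{-2}=0, p_{-1}=1, q_{-2}=1, q_{-1}=0:
  i=0: a_0=12, p_0 = 12*1 + 0 = 12, q_0 = 12*0 + 1 = 1.
  i=1: a_1=10, p_1 = 10*12 + 1 = 121, q_1 = 10*1 + 0 = 10.
  i=2: a_2=10, p_2 = 10*121 + 12 = 1222, q_2 = 10*10 + 1 = 101.
  i=3: a_3=5, p_3 = 5*1222 + 121 = 6231, q_3 = 5*101 + 10 = 515.
  i=4: a_4=7, p_4 = 7*6231 + 1222 = 44839, q_4 = 7*515 + 101 = 3706.
  i=5: a_5=5, p_5 = 5*44839 + 6231 = 230426, q_5 = 5*3706 + 515 = 19045.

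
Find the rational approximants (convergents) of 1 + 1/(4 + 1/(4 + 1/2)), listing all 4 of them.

1/1, 5/4, 21/17, 47/38

Using the convergent recurrence p_i = a_i*p_{i-1} + p_{i-2}, q_i = a_i*q_{i-1} + q_{i-2} with p_{-2}=0, p_{-1}=1, q_{-2}=1, q_{-1}=0:
  i=0: a_0=1, p_0 = 1*1 + 0 = 1, q_0 = 1*0 + 1 = 1.
  i=1: a_1=4, p_1 = 4*1 + 1 = 5, q_1 = 4*1 + 0 = 4.
  i=2: a_2=4, p_2 = 4*5 + 1 = 21, q_2 = 4*4 + 1 = 17.
  i=3: a_3=2, p_3 = 2*21 + 5 = 47, q_3 = 2*17 + 4 = 38.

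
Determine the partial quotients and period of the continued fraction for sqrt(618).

[24; (1, 6, 8, 6, 1, 48)]

Write x_i = (sqrt(618) + m_i)/d_i with (m_0, d_0) = (0, 1). a_0 = floor(sqrt(618)) = 24, since 24^2 = 576 <= 618 < 625 = 25^2.
Iterate m_{i+1} = d_i*a_i - m_i, d_{i+1} = (618 - m_{i+1}^2)/d_i, a_{i+1} = floor((a_0 + m_{i+1})/d_{i+1}):
  m_1 = 1*24 - 0 = 24, d_1 = (618 - 24^2)/1 = 42/1 = 42, a_1 = floor((24 + 24)/42) = 1.
  m_2 = 42*1 - 24 = 18, d_2 = (618 - 18^2)/42 = 294/42 = 7, a_2 = floor((24 + 18)/7) = 6.
  m_3 = 7*6 - 18 = 24, d_3 = (618 - 24^2)/7 = 42/7 = 6, a_3 = floor((24 + 24)/6) = 8.
  m_4 = 6*8 - 24 = 24, d_4 = (618 - 24^2)/6 = 42/6 = 7, a_4 = floor((24 + 24)/7) = 6.
  m_5 = 7*6 - 24 = 18, d_5 = (618 - 18^2)/7 = 294/7 = 42, a_5 = floor((24 + 18)/42) = 1.
  m_6 = 42*1 - 18 = 24, d_6 = (618 - 24^2)/42 = 42/42 = 1, a_6 = floor((24 + 24)/1) = 48.
  m_7 = 1*48 - 24 = 24, d_7 = (618 - 24^2)/1 = 42/1 = 42: (m_7, d_7) = (m_1, d_1) = (24, 42), so from here the quotients repeat a_1, ..., a_6; the period length is 6.
Hence the expansion of sqrt(618) is a_0 = 24 followed by the repeating block 1, 6, 8, 6, 1, 48 (period 6).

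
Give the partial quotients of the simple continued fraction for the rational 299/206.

[1; 2, 4, 1, 1, 1, 6]

Run the Euclidean algorithm on 299 and 206; the successive quotients are the partial quotients a_0, a_1, ... (each step inverts the fractional part left over by the previous one):
  299 = 1*206 + 93, so a_0 = 1.
  206 = 2*93 + 20, so a_1 = 2.
  93 = 4*20 + 13, so a_2 = 4.
  20 = 1*13 + 7, so a_3 = 1.
  13 = 1*7 + 6, so a_4 = 1.
  7 = 1*6 + 1, so a_5 = 1.
  6 = 6*1 + 0, so a_6 = 6.
The remainder reaches 0 after 7 divisions, so the expansion has 7 partial quotients, read off in order.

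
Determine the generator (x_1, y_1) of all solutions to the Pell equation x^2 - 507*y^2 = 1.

First expand sqrt(507) as a continued fraction. With x_i = (sqrt(507) + m_i)/d_i and (m_0, d_0) = (0, 1): a_0 = floor(sqrt(507)) = 22, since 22^2 = 484 <= 507 < 529 = 23^2.
Iterate m_{i+1} = d_i*a_i - m_i, d_{i+1} = (507 - m_{i+1}^2)/d_i, a_{i+1} = floor((a_0 + m_{i+1})/d_{i+1}):
  m_1 = 1*22 - 0 = 22, d_1 = (507 - 22^2)/1 = 23/1 = 23, a_1 = floor((22 + 22)/23) = 1.
  m_2 = 23*1 - 22 = 1, d_2 = (507 - 1^2)/23 = 506/23 = 22, a_2 = floor((22 + 1)/22) = 1.
  m_3 = 22*1 - 1 = 21, d_3 = (507 - 21^2)/22 = 66/22 = 3, a_3 = floor((22 + 21)/3) = 14.
  m_4 = 3*14 - 21 = 21, d_4 = (507 - 21^2)/3 = 66/3 = 22, a_4 = floor((22 + 21)/22) = 1.
  m_5 = 22*1 - 21 = 1, d_5 = (507 - 1^2)/22 = 506/22 = 23, a_5 = floor((22 + 1)/23) = 1.
  m_6 = 23*1 - 1 = 22, d_6 = (507 - 22^2)/23 = 23/23 = 1, a_6 = floor((22 + 22)/1) = 44.
  m_7 = 1*44 - 22 = 22, d_7 = (507 - 22^2)/1 = 23/1 = 23: (m_7, d_7) = (m_1, d_1) = (22, 23), so from here the quotients repeat a_1, ..., a_6; the period length is 6.
So sqrt(507) = [22; (1, 1, 14, 1, 1, 44)] with period length k = 6.
k is even, so the fundamental solution of x^2 - 507y^2 = 1 is (p_{k-1}, q_{k-1}) = (p_5, q_5); compute convergents through index 5.
Convergents (p_i = a_i*p_{i-1} + p_{i-2}, q_i = a_i*q_{i-1} + q_{i-2} with p_{-2}=0, p_{-1}=1, q_{-2}=1, q_{-1}=0):
  i=0: a_0=22, p_0 = 22*1 + 0 = 22, q_0 = 22*0 + 1 = 1.
  i=1: a_1=1, p_1 = 1*22 + 1 = 23, q_1 = 1*1 + 0 = 1.
  i=2: a_2=1, p_2 = 1*23 + 22 = 45, q_2 = 1*1 + 1 = 2.
  i=3: a_3=14, p_3 = 14*45 + 23 = 653, q_3 = 14*2 + 1 = 29.
  i=4: a_4=1, p_4 = 1*653 + 45 = 698, q_4 = 1*29 + 2 = 31.
  i=5: a_5=1, p_5 = 1*698 + 653 = 1351, q_5 = 1*31 + 29 = 60.
Check: 1351^2 - 507*60^2 = 1825201 - 1825200 = 1, so (x, y) = (1351, 60) solves the equation, and by the theorem it is the least positive solution.

(x, y) = (1351, 60)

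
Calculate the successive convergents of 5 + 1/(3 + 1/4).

5/1, 16/3, 69/13

Using the convergent recurrence p_i = a_i*p_{i-1} + p_{i-2}, q_i = a_i*q_{i-1} + q_{i-2} with p_{-2}=0, p_{-1}=1, q_{-2}=1, q_{-1}=0:
  i=0: a_0=5, p_0 = 5*1 + 0 = 5, q_0 = 5*0 + 1 = 1.
  i=1: a_1=3, p_1 = 3*5 + 1 = 16, q_1 = 3*1 + 0 = 3.
  i=2: a_2=4, p_2 = 4*16 + 5 = 69, q_2 = 4*3 + 1 = 13.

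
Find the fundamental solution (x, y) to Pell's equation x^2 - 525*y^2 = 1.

(x, y) = (6049, 264)

First expand sqrt(525) as a continued fraction. With x_i = (sqrt(525) + m_i)/d_i and (m_0, d_0) = (0, 1): a_0 = floor(sqrt(525)) = 22, since 22^2 = 484 <= 525 < 529 = 23^2.
Iterate m_{i+1} = d_i*a_i - m_i, d_{i+1} = (525 - m_{i+1}^2)/d_i, a_{i+1} = floor((a_0 + m_{i+1})/d_{i+1}):
  m_1 = 1*22 - 0 = 22, d_1 = (525 - 22^2)/1 = 41/1 = 41, a_1 = floor((22 + 22)/41) = 1.
  m_2 = 41*1 - 22 = 19, d_2 = (525 - 19^2)/41 = 164/41 = 4, a_2 = floor((22 + 19)/4) = 10.
  m_3 = 4*10 - 19 = 21, d_3 = (525 - 21^2)/4 = 84/4 = 21, a_3 = floor((22 + 21)/21) = 2.
  m_4 = 21*2 - 21 = 21, d_4 = (525 - 21^2)/21 = 84/21 = 4, a_4 = floor((22 + 21)/4) = 10.
  m_5 = 4*10 - 21 = 19, d_5 = (525 - 19^2)/4 = 164/4 = 41, a_5 = floor((22 + 19)/41) = 1.
  m_6 = 41*1 - 19 = 22, d_6 = (525 - 22^2)/41 = 41/41 = 1, a_6 = floor((22 + 22)/1) = 44.
  m_7 = 1*44 - 22 = 22, d_7 = (525 - 22^2)/1 = 41/1 = 41: (m_7, d_7) = (m_1, d_1) = (22, 41), so from here the quotients repeat a_1, ..., a_6; the period length is 6.
So sqrt(525) = [22; (1, 10, 2, 10, 1, 44)] with period length k = 6.
k is even, so the fundamental solution of x^2 - 525y^2 = 1 is (p_{k-1}, q_{k-1}) = (p_5, q_5); compute convergents through index 5.
Convergents (p_i = a_i*p_{i-1} + p_{i-2}, q_i = a_i*q_{i-1} + q_{i-2} with p_{-2}=0, p_{-1}=1, q_{-2}=1, q_{-1}=0):
  i=0: a_0=22, p_0 = 22*1 + 0 = 22, q_0 = 22*0 + 1 = 1.
  i=1: a_1=1, p_1 = 1*22 + 1 = 23, q_1 = 1*1 + 0 = 1.
  i=2: a_2=10, p_2 = 10*23 + 22 = 252, q_2 = 10*1 + 1 = 11.
  i=3: a_3=2, p_3 = 2*252 + 23 = 527, q_3 = 2*11 + 1 = 23.
  i=4: a_4=10, p_4 = 10*527 + 252 = 5522, q_4 = 10*23 + 11 = 241.
  i=5: a_5=1, p_5 = 1*5522 + 527 = 6049, q_5 = 1*241 + 23 = 264.
Check: 6049^2 - 525*264^2 = 36590401 - 36590400 = 1, so (x, y) = (6049, 264) solves the equation, and by the theorem it is the least positive solution.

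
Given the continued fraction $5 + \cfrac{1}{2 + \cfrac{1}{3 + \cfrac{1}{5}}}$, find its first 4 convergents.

Using the convergent recurrence p_i = a_i*p_{i-1} + p_{i-2}, q_i = a_i*q_{i-1} + q_{i-2} with p_{-2}=0, p_{-1}=1, q_{-2}=1, q_{-1}=0:
  i=0: a_0=5, p_0 = 5*1 + 0 = 5, q_0 = 5*0 + 1 = 1.
  i=1: a_1=2, p_1 = 2*5 + 1 = 11, q_1 = 2*1 + 0 = 2.
  i=2: a_2=3, p_2 = 3*11 + 5 = 38, q_2 = 3*2 + 1 = 7.
  i=3: a_3=5, p_3 = 5*38 + 11 = 201, q_3 = 5*7 + 2 = 37.

5/1, 11/2, 38/7, 201/37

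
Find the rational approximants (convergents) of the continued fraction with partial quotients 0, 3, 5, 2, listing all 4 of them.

Using the convergent recurrence p_i = a_i*p_{i-1} + p_{i-2}, q_i = a_i*q_{i-1} + q_{i-2} with p_{-2}=0, p_{-1}=1, q_{-2}=1, q_{-1}=0:
  i=0: a_0=0, p_0 = 0*1 + 0 = 0, q_0 = 0*0 + 1 = 1.
  i=1: a_1=3, p_1 = 3*0 + 1 = 1, q_1 = 3*1 + 0 = 3.
  i=2: a_2=5, p_2 = 5*1 + 0 = 5, q_2 = 5*3 + 1 = 16.
  i=3: a_3=2, p_3 = 2*5 + 1 = 11, q_3 = 2*16 + 3 = 35.

0/1, 1/3, 5/16, 11/35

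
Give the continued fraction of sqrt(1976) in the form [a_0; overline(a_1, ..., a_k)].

[44; overline(2, 4, 1, 2, 1, 2, 1, 4, 2, 88)]

Write x_i = (sqrt(1976) + m_i)/d_i with (m_0, d_0) = (0, 1). a_0 = floor(sqrt(1976)) = 44, since 44^2 = 1936 <= 1976 < 2025 = 45^2.
Iterate m_{i+1} = d_i*a_i - m_i, d_{i+1} = (1976 - m_{i+1}^2)/d_i, a_{i+1} = floor((a_0 + m_{i+1})/d_{i+1}):
  m_1 = 1*44 - 0 = 44, d_1 = (1976 - 44^2)/1 = 40/1 = 40, a_1 = floor((44 + 44)/40) = 2.
  m_2 = 40*2 - 44 = 36, d_2 = (1976 - 36^2)/40 = 680/40 = 17, a_2 = floor((44 + 36)/17) = 4.
  m_3 = 17*4 - 36 = 32, d_3 = (1976 - 32^2)/17 = 952/17 = 56, a_3 = floor((44 + 32)/56) = 1.
  m_4 = 56*1 - 32 = 24, d_4 = (1976 - 24^2)/56 = 1400/56 = 25, a_4 = floor((44 + 24)/25) = 2.
  m_5 = 25*2 - 24 = 26, d_5 = (1976 - 26^2)/25 = 1300/25 = 52, a_5 = floor((44 + 26)/52) = 1.
  m_6 = 52*1 - 26 = 26, d_6 = (1976 - 26^2)/52 = 1300/52 = 25, a_6 = floor((44 + 26)/25) = 2.
  m_7 = 25*2 - 26 = 24, d_7 = (1976 - 24^2)/25 = 1400/25 = 56, a_7 = floor((44 + 24)/56) = 1.
  m_8 = 56*1 - 24 = 32, d_8 = (1976 - 32^2)/56 = 952/56 = 17, a_8 = floor((44 + 32)/17) = 4.
  m_9 = 17*4 - 32 = 36, d_9 = (1976 - 36^2)/17 = 680/17 = 40, a_9 = floor((44 + 36)/40) = 2.
  m_10 = 40*2 - 36 = 44, d_10 = (1976 - 44^2)/40 = 40/40 = 1, a_10 = floor((44 + 44)/1) = 88.
  m_11 = 1*88 - 44 = 44, d_11 = (1976 - 44^2)/1 = 40/1 = 40: (m_11, d_11) = (m_1, d_1) = (44, 40), so from here the quotients repeat a_1, ..., a_10; the period length is 10.
Hence the expansion of sqrt(1976) is a_0 = 44 followed by the repeating block 2, 4, 1, 2, 1, 2, 1, 4, 2, 88 (period 10).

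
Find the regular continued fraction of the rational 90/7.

Run the Euclidean algorithm on 90 and 7; the successive quotients are the partial quotients a_0, a_1, ... (each step inverts the fractional part left over by the previous one):
  90 = 12*7 + 6, so a_0 = 12.
  7 = 1*6 + 1, so a_1 = 1.
  6 = 6*1 + 0, so a_2 = 6.
The remainder reaches 0 after 3 divisions, so the expansion has 3 partial quotients, read off in order.

[12; 1, 6]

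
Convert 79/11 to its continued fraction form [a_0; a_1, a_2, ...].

[7; 5, 2]

Run the Euclidean algorithm on 79 and 11; the successive quotients are the partial quotients a_0, a_1, ... (each step inverts the fractional part left over by the previous one):
  79 = 7*11 + 2, so a_0 = 7.
  11 = 5*2 + 1, so a_1 = 5.
  2 = 2*1 + 0, so a_2 = 2.
The remainder reaches 0 after 3 divisions, so the expansion has 3 partial quotients, read off in order.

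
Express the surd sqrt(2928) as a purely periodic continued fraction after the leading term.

Write x_i = (sqrt(2928) + m_i)/d_i with (m_0, d_0) = (0, 1). a_0 = floor(sqrt(2928)) = 54, since 54^2 = 2916 <= 2928 < 3025 = 55^2.
Iterate m_{i+1} = d_i*a_i - m_i, d_{i+1} = (2928 - m_{i+1}^2)/d_i, a_{i+1} = floor((a_0 + m_{i+1})/d_{i+1}):
  m_1 = 1*54 - 0 = 54, d_1 = (2928 - 54^2)/1 = 12/1 = 12, a_1 = floor((54 + 54)/12) = 9.
  m_2 = 12*9 - 54 = 54, d_2 = (2928 - 54^2)/12 = 12/12 = 1, a_2 = floor((54 + 54)/1) = 108.
  m_3 = 1*108 - 54 = 54, d_3 = (2928 - 54^2)/1 = 12/1 = 12: (m_3, d_3) = (m_1, d_1) = (54, 12), so from here the quotients repeat a_1, a_2; the period length is 2.
Hence the expansion of sqrt(2928) is a_0 = 54 followed by the repeating block 9, 108 (period 2).

[54; (9, 108)]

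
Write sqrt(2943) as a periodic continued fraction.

Write x_i = (sqrt(2943) + m_i)/d_i with (m_0, d_0) = (0, 1). a_0 = floor(sqrt(2943)) = 54, since 54^2 = 2916 <= 2943 < 3025 = 55^2.
Iterate m_{i+1} = d_i*a_i - m_i, d_{i+1} = (2943 - m_{i+1}^2)/d_i, a_{i+1} = floor((a_0 + m_{i+1})/d_{i+1}):
  m_1 = 1*54 - 0 = 54, d_1 = (2943 - 54^2)/1 = 27/1 = 27, a_1 = floor((54 + 54)/27) = 4.
  m_2 = 27*4 - 54 = 54, d_2 = (2943 - 54^2)/27 = 27/27 = 1, a_2 = floor((54 + 54)/1) = 108.
  m_3 = 1*108 - 54 = 54, d_3 = (2943 - 54^2)/1 = 27/1 = 27: (m_3, d_3) = (m_1, d_1) = (54, 27), so from here the quotients repeat a_1, a_2; the period length is 2.
Hence the expansion of sqrt(2943) is a_0 = 54 followed by the repeating block 4, 108 (period 2).

[54; (4, 108)]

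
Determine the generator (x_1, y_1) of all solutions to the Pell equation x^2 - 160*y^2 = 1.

(x, y) = (721, 57)

First expand sqrt(160) as a continued fraction. With x_i = (sqrt(160) + m_i)/d_i and (m_0, d_0) = (0, 1): a_0 = floor(sqrt(160)) = 12, since 12^2 = 144 <= 160 < 169 = 13^2.
Iterate m_{i+1} = d_i*a_i - m_i, d_{i+1} = (160 - m_{i+1}^2)/d_i, a_{i+1} = floor((a_0 + m_{i+1})/d_{i+1}):
  m_1 = 1*12 - 0 = 12, d_1 = (160 - 12^2)/1 = 16/1 = 16, a_1 = floor((12 + 12)/16) = 1.
  m_2 = 16*1 - 12 = 4, d_2 = (160 - 4^2)/16 = 144/16 = 9, a_2 = floor((12 + 4)/9) = 1.
  m_3 = 9*1 - 4 = 5, d_3 = (160 - 5^2)/9 = 135/9 = 15, a_3 = floor((12 + 5)/15) = 1.
  m_4 = 15*1 - 5 = 10, d_4 = (160 - 10^2)/15 = 60/15 = 4, a_4 = floor((12 + 10)/4) = 5.
  m_5 = 4*5 - 10 = 10, d_5 = (160 - 10^2)/4 = 60/4 = 15, a_5 = floor((12 + 10)/15) = 1.
  m_6 = 15*1 - 10 = 5, d_6 = (160 - 5^2)/15 = 135/15 = 9, a_6 = floor((12 + 5)/9) = 1.
  m_7 = 9*1 - 5 = 4, d_7 = (160 - 4^2)/9 = 144/9 = 16, a_7 = floor((12 + 4)/16) = 1.
  m_8 = 16*1 - 4 = 12, d_8 = (160 - 12^2)/16 = 16/16 = 1, a_8 = floor((12 + 12)/1) = 24.
  m_9 = 1*24 - 12 = 12, d_9 = (160 - 12^2)/1 = 16/1 = 16: (m_9, d_9) = (m_1, d_1) = (12, 16), so from here the quotients repeat a_1, ..., a_8; the period length is 8.
So sqrt(160) = [12; (1, 1, 1, 5, 1, 1, 1, 24)] with period length k = 8.
k is even, so the fundamental solution of x^2 - 160y^2 = 1 is (p_{k-1}, q_{k-1}) = (p_7, q_7); compute convergents through index 7.
Convergents (p_i = a_i*p_{i-1} + p_{i-2}, q_i = a_i*q_{i-1} + q_{i-2} with p_{-2}=0, p_{-1}=1, q_{-2}=1, q_{-1}=0):
  i=0: a_0=12, p_0 = 12*1 + 0 = 12, q_0 = 12*0 + 1 = 1.
  i=1: a_1=1, p_1 = 1*12 + 1 = 13, q_1 = 1*1 + 0 = 1.
  i=2: a_2=1, p_2 = 1*13 + 12 = 25, q_2 = 1*1 + 1 = 2.
  i=3: a_3=1, p_3 = 1*25 + 13 = 38, q_3 = 1*2 + 1 = 3.
  i=4: a_4=5, p_4 = 5*38 + 25 = 215, q_4 = 5*3 + 2 = 17.
  i=5: a_5=1, p_5 = 1*215 + 38 = 253, q_5 = 1*17 + 3 = 20.
  i=6: a_6=1, p_6 = 1*253 + 215 = 468, q_6 = 1*20 + 17 = 37.
  i=7: a_7=1, p_7 = 1*468 + 253 = 721, q_7 = 1*37 + 20 = 57.
Check: 721^2 - 160*57^2 = 519841 - 519840 = 1, so (x, y) = (721, 57) solves the equation, and by the theorem it is the least positive solution.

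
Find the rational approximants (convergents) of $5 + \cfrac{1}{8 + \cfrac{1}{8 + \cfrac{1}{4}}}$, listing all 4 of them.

Using the convergent recurrence p_i = a_i*p_{i-1} + p_{i-2}, q_i = a_i*q_{i-1} + q_{i-2} with p_{-2}=0, p_{-1}=1, q_{-2}=1, q_{-1}=0:
  i=0: a_0=5, p_0 = 5*1 + 0 = 5, q_0 = 5*0 + 1 = 1.
  i=1: a_1=8, p_1 = 8*5 + 1 = 41, q_1 = 8*1 + 0 = 8.
  i=2: a_2=8, p_2 = 8*41 + 5 = 333, q_2 = 8*8 + 1 = 65.
  i=3: a_3=4, p_3 = 4*333 + 41 = 1373, q_3 = 4*65 + 8 = 268.

5/1, 41/8, 333/65, 1373/268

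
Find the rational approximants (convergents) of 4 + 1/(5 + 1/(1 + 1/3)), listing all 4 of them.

4/1, 21/5, 25/6, 96/23

Using the convergent recurrence p_i = a_i*p_{i-1} + p_{i-2}, q_i = a_i*q_{i-1} + q_{i-2} with p_{-2}=0, p_{-1}=1, q_{-2}=1, q_{-1}=0:
  i=0: a_0=4, p_0 = 4*1 + 0 = 4, q_0 = 4*0 + 1 = 1.
  i=1: a_1=5, p_1 = 5*4 + 1 = 21, q_1 = 5*1 + 0 = 5.
  i=2: a_2=1, p_2 = 1*21 + 4 = 25, q_2 = 1*5 + 1 = 6.
  i=3: a_3=3, p_3 = 3*25 + 21 = 96, q_3 = 3*6 + 5 = 23.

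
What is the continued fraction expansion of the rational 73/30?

[2; 2, 3, 4]

Run the Euclidean algorithm on 73 and 30; the successive quotients are the partial quotients a_0, a_1, ... (each step inverts the fractional part left over by the previous one):
  73 = 2*30 + 13, so a_0 = 2.
  30 = 2*13 + 4, so a_1 = 2.
  13 = 3*4 + 1, so a_2 = 3.
  4 = 4*1 + 0, so a_3 = 4.
The remainder reaches 0 after 4 divisions, so the expansion has 4 partial quotients, read off in order.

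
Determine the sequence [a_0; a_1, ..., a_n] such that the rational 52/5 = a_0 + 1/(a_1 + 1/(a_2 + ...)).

[10; 2, 2]

Run the Euclidean algorithm on 52 and 5; the successive quotients are the partial quotients a_0, a_1, ... (each step inverts the fractional part left over by the previous one):
  52 = 10*5 + 2, so a_0 = 10.
  5 = 2*2 + 1, so a_1 = 2.
  2 = 2*1 + 0, so a_2 = 2.
The remainder reaches 0 after 3 divisions, so the expansion has 3 partial quotients, read off in order.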